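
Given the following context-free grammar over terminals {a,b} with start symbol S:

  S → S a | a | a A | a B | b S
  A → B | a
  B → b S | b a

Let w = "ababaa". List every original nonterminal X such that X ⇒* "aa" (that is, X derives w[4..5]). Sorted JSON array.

CNF form of G:
  S -> S T1 | T0 S | T1 A | T1 B | a
  A -> T0 S | T0 T1 | a
  B -> T0 S | T0 T1
  T0 -> b
  T1 -> a

CYK table (by increasing span) — only the sub-triangle for w[4..5]:
  cell(4,4) a: {A,S,T1}  orig:{A,S}
  cell(5,5) a: {A,S,T1}  orig:{A,S}
  cell(4,5) aa: {S}

Original NTs in T[4,5] deriving "aa": ["S"]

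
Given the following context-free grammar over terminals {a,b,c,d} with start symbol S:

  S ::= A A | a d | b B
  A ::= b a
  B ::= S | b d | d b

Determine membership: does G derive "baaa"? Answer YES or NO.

Convert to CNF:
  S -> A A | T0 B | T1 T2
  A -> T0 T1
  B -> A A | T0 B | T0 T2 | T1 T2 | T2 T0
  T0 -> b
  T1 -> a
  T2 -> d

CYK table (by increasing span):
  cell(0,0) b: {T0}  orig:{}
  cell(1,1) a: {T1}  orig:{}
  cell(2,2) a: {T1}  orig:{}
  cell(3,3) a: {T1}  orig:{}
  cell(0,1) ba: {A}
  cell(1,2) aa: ∅
  cell(2,3) aa: ∅
  cell(0,2) baa: ∅
  cell(1,3) aaa: ∅
  cell(0,3) baaa: ∅

S ∉ T[0,3] ⇒ NO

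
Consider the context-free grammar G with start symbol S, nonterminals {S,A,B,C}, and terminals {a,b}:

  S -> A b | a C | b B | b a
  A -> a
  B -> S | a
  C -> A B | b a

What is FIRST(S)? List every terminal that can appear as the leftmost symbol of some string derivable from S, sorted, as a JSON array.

FIRST sets, iterate to fixpoint:
iter 1:
  A via A→a: +{a}
  B via B→a: +{a}
  C via C→A B: +{a}
  C via C→b a: +{b}
  S via S→A b: +{a}
  S via S→b B: +{b}
  FIRST(S)={a,b}  FIRST(A)={a}  FIRST(B)={a}  FIRST(C)={a,b}
iter 2:
  B via B→S: +{b}
  FIRST(S)={a,b}  FIRST(A)={a}  FIRST(B)={a,b}  FIRST(C)={a,b}
iter 3: done
  FIRST(S)={a,b}  FIRST(A)={a}  FIRST(B)={a,b}  FIRST(C)={a,b}

FIRST(S) = ["a", "b"]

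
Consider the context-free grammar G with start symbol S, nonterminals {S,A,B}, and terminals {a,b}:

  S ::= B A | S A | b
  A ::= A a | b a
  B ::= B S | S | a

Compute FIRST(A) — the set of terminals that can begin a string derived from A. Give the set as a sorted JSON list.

Compute FIRST by fixpoint:
iter 1:
  A via A→b a: +{b}
  B via B→a: +{a}
  S via S→B A: +{a}
  S via S→b: +{b}
  FIRST[S]={a,b}  FIRST[A]={b}  FIRST[B]={a}
iter 2:
  B via B→S: +{b}
  FIRST[S]={a,b}  FIRST[A]={b}  FIRST[B]={a,b}
iter 3: — fixpoint
  FIRST[S]={a,b}  FIRST[A]={b}  FIRST[B]={a,b}

FIRST(A) = ["b"]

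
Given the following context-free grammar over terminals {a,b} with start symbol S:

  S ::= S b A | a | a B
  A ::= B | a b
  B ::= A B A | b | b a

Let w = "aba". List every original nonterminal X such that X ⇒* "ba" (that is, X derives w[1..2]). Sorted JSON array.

Convert to CNF:
  S -> S X4 | T0 B | a
  A -> A X2 | T0 T1 | T1 T0 | b
  B -> A X3 | T1 T0 | b
  T0 -> a
  T1 -> b
  X2 -> B A
  X3 -> B A
  X4 -> T1 A

CYK table (by increasing span) (cells [i..j] with 1 ≤ i ≤ j ≤ 2 only):
  [1..1]={A,B,T1}  "b"  orig:{A,B}
  [2..2]={S,T0}  "a"  orig:{S}
  [1..2]={A,B}  "ba"

Original NTs in T[1,2] deriving "ba": ["A", "B"]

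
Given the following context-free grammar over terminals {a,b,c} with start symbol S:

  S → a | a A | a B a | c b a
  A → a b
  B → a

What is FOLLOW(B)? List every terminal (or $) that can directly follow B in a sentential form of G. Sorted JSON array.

FIRST iteration:
round 1:
  A via A→a b: +{a}
  B via B→a: +{a}
  S via S→a: +{a}
  S via S→c b a: +{c}
  FIRST(S)={a,c}  FIRST(A)={a}  FIRST(B)={a}
round 2: (stable)
  FIRST(S)={a,c}  FIRST(A)={a}  FIRST(B)={a}

FOLLOW iteration:
initialize: $ ∈ FOLLOW(S)
round 1:
  S→a A: FOLLOW(A) ⊇ FOLLOW(S) ⊇ {$}; new: +{$}
  S→a B a: FOLLOW(B) ⊇ FIRST(a) = {a}; new: +{a}
  FOLLOW(S)={$}  FOLLOW(A)={$}  FOLLOW(B)={a}
round 2: done
  FOLLOW(S)={$}  FOLLOW(A)={$}  FOLLOW(B)={a}

FOLLOW(B) = ["a"]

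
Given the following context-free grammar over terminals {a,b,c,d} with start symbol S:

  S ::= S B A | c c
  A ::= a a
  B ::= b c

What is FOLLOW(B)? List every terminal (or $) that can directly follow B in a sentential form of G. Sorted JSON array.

FIRST sets, iterate to fixpoint:
pass 1:
  A via A→a a: +{a}
  B via B→b c: +{b}
  S via S→c c: +{c}
  S: {c}  A: {a}  B: {b}
pass 2: (no change)
  S: {c}  A: {a}  B: {b}

FOLLOW sets:
initialize: $ ∈ FOLLOW(S)
pass 1:
  S→S B A: FOLLOW(S) ⊇ FIRST(B) = {b}; new: +{b}
  S→S B A: FOLLOW(B) ⊇ FIRST(A) = {a}; new: +{a}
  S→S B A: FOLLOW(A) ⊇ FOLLOW(S) ⊇ {$,b}; new: +{$,b}
  FOLLOW(S)={$,b}  FOLLOW(A)={$,b}  FOLLOW(B)={a}
pass 2: done
  FOLLOW(S)={$,b}  FOLLOW(A)={$,b}  FOLLOW(B)={a}

FOLLOW(B) = ["a"]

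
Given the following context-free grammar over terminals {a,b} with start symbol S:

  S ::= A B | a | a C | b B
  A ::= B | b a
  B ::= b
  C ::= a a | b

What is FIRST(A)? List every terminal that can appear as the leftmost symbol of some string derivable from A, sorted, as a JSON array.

FIRST iteration:
pass 1:
  A via A→b a: +{b}
  B via B→b: +{b}
  C via C→a a: +{a}
  C via C→b: +{b}
  S via S→A B: +{b}
  S via S→a: +{a}
  FIRST(S)={a,b}  FIRST(A)={b}  FIRST(B)={b}  FIRST(C)={a,b}
pass 2: (stable)
  FIRST(S)={a,b}  FIRST(A)={b}  FIRST(B)={b}  FIRST(C)={a,b}

FIRST(A) = ["b"]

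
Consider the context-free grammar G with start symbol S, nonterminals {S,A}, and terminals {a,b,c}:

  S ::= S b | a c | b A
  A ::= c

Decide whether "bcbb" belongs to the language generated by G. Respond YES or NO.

Convert to CNF:
  S -> S T0 | T0 A | T1 T2
  A -> c
  T0 -> b
  T1 -> a
  T2 -> c

Fill CYK table bottom-up:
  [0..0]={T0}  "b"  orig:{}
  [1..1]={A,T2}  "c"  orig:{A}
  [2..2]={T0}  "b"  orig:{}
  [3..3]={T0}  "b"  orig:{}
  [0..1]={S}  "bc"
  [1..2]=∅  "cb"
  [2..3]=∅  "bb"
  [0..2]={S}  "bcb"
  [1..3]=∅  "cbb"
  [0..3]={S}  "bcbb"

S ∈ T[0,3] ⇒ YES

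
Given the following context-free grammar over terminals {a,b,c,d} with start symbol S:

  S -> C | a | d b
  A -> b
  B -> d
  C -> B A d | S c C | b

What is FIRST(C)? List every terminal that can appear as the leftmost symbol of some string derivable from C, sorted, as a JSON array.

FIRST sets, iterate to fixpoint:
iter 1:
  A via A→b: +{b}
  B via B→d: +{d}
  C via C→B A d: +{d}
  C via C→b: +{b}
  S via S→C: +{b,d}
  S via S→a: +{a}
  FIRST[S]={a,b,d}  FIRST[A]={b}  FIRST[B]={d}  FIRST[C]={b,d}
iter 2:
  C via C→S c C: +{a}
  FIRST[S]={a,b,d}  FIRST[A]={b}  FIRST[B]={d}  FIRST[C]={a,b,d}
iter 3: (no change)
  FIRST[S]={a,b,d}  FIRST[A]={b}  FIRST[B]={d}  FIRST[C]={a,b,d}

FIRST(C) = ["a", "b", "d"]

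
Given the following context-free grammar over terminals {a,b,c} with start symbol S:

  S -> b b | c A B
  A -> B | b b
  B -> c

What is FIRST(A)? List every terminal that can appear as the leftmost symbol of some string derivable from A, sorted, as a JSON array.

Compute FIRST by fixpoint:
iter 1:
  A via A→b b: +{b}
  B via B→c: +{c}
  S via S→b b: +{b}
  S via S→c A B: +{c}
  FIRST(S)={b,c}  FIRST(A)={b}  FIRST(B)={c}
iter 2:
  A via A→B: +{c}
  FIRST(S)={b,c}  FIRST(A)={b,c}  FIRST(B)={c}
iter 3: — fixpoint
  FIRST(S)={b,c}  FIRST(A)={b,c}  FIRST(B)={c}

FIRST(A) = ["b", "c"]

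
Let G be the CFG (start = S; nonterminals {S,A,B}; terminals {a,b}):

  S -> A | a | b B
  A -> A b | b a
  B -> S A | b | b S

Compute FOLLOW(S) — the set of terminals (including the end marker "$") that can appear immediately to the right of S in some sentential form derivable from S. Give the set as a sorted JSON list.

FIRST iteration:
pass 1:
  A via A→b a: +{b}
  B via B→b: +{b}
  S via S→A: +{b}
  S via S→a: +{a}
  S: {a,b}  A: {b}  B: {b}
pass 2:
  B via B→S A: +{a}
  S: {a,b}  A: {b}  B: {a,b}
pass 3: (stable)
  S: {a,b}  A: {b}  B: {a,b}

Compute FOLLOW by fixpoint:
initialize: $ ∈ FOLLOW(S)
iter 1:
  A→A b: FOLLOW(A) ⊇ FIRST(b) = {b}; new: +{b}
  B→S A: FOLLOW(S) ⊇ FIRST(A) = {b}; new: +{b}
  S→A: FOLLOW(A) ⊇ FOLLOW(S) ⊇ {$,b}; new: +{$}
  S→b B: FOLLOW(B) ⊇ FOLLOW(S) ⊇ {$,b}; new: +{$,b}
  FOLLOW[S]={$,b}  FOLLOW[A]={$,b}  FOLLOW[B]={$,b}
iter 2: (no change)
  FOLLOW[S]={$,b}  FOLLOW[A]={$,b}  FOLLOW[B]={$,b}

FOLLOW(S) = ["$", "b"]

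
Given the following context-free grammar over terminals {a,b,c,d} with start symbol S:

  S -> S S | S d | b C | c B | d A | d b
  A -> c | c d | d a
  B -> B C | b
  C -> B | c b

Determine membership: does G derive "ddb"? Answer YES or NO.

Convert to CNF:
  S -> S S | S T1 | T0 B | T1 A | T1 T3 | T3 C
  A -> T0 T1 | T1 T2 | c
  B -> B C | b
  C -> B C | T0 T3 | b
  T0 -> c
  T1 -> d
  T2 -> a
  T3 -> b

Fill CYK table bottom-up:
  cell(0,0) d: {T1}  orig:{}
  cell(1,1) d: {T1}  orig:{}
  cell(2,2) b: {B,C,T3}  orig:{B,C}
  cell(0,1) dd: ∅
  cell(1,2) db: {S}
  cell(0,2) ddb: ∅

S ∉ T[0,2] ⇒ NO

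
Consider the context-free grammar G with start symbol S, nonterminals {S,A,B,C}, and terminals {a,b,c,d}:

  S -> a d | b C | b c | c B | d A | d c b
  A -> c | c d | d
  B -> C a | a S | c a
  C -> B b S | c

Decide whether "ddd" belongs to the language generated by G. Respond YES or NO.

CNF form of G:
  S -> T0 B | T1 A | T1 X5 | T2 T1 | T3 C | T3 T0
  A -> T0 T1 | c | d
  B -> C T2 | T0 T2 | T2 S
  C -> B X4 | c
  T0 -> c
  T1 -> d
  T2 -> a
  T3 -> b
  X4 -> T3 S
  X5 -> T0 T3

CYK table (by increasing span):
  [0..0]={A,T1}  "d"  orig:{A}
  [1..1]={A,T1}  "d"  orig:{A}
  [2..2]={A,T1}  "d"  orig:{A}
  [0..1]={S}  "dd"
  [1..2]={S}  "dd"
  [0..2]=∅  "ddd"

S ∉ T[0,2] ⇒ NO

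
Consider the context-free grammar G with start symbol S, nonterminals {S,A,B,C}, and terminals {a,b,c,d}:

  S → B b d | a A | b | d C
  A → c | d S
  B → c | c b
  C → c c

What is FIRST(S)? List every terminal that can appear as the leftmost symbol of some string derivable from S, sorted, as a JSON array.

FIRST iteration:
round 1:
  A via A→c: +{c}
  A via A→d S: +{d}
  B via B→c: +{c}
  C via C→c c: +{c}
  S via S→B b d: +{c}
  S via S→a A: +{a}
  S via S→b: +{b}
  S via S→d C: +{d}
  FIRST[S]={a,b,c,d}  FIRST[A]={c,d}  FIRST[B]={c}  FIRST[C]={c}
round 2: (stable)
  FIRST[S]={a,b,c,d}  FIRST[A]={c,d}  FIRST[B]={c}  FIRST[C]={c}

FIRST(S) = ["a", "b", "c", "d"]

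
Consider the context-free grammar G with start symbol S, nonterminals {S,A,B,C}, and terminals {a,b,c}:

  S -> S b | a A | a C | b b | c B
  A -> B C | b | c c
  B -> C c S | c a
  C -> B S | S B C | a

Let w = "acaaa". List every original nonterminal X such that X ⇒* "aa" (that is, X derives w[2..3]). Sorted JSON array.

CNF form of G:
  S -> S T2 | T0 B | T1 A | T1 C | T2 T2
  A -> B C | T0 T0 | b
  B -> C X3 | T0 T1
  C -> B S | S X4 | a
  T0 -> c
  T1 -> a
  T2 -> b
  X3 -> T0 S
  X4 -> B C

CYK fill, restricted to cells inside w[2..3]:
  T[2,2] 'a' = {C,T1}  orig:{C}
  T[3,3] 'a' = {C,T1}  orig:{C}
  T[2,3] 'aa' = {S}

Original NTs in T[2,3] deriving "aa": ["S"]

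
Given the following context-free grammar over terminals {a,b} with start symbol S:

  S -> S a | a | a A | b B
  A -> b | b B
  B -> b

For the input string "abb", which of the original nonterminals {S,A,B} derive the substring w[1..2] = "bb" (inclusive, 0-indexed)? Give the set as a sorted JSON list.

CNF form of G:
  S -> S T1 | T0 B | T1 A | a
  A -> T0 B | b
  B -> b
  T0 -> b
  T1 -> a

CYK table (by increasing span) — only the sub-triangle for w[1..2]:
  [1..1]={A,B,T0}  "b"  orig:{A,B}
  [2..2]={A,B,T0}  "b"  orig:{A,B}
  [1..2]={A,S}  "bb"

Original NTs in T[1,2] deriving "bb": ["A", "S"]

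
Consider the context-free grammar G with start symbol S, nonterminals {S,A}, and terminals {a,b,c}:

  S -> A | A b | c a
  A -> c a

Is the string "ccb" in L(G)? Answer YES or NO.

CNF form of G:
  S -> A T2 | T0 T1
  A -> T0 T1
  T0 -> c
  T1 -> a
  T2 -> b

CYK fill:
  [0..0]={T0}  "c"  orig:{}
  [1..1]={T0}  "c"  orig:{}
  [2..2]={T2}  "b"  orig:{}
  [0..1]=∅  "cc"
  [1..2]=∅  "cb"
  [0..2]=∅  "ccb"

S ∉ T[0,2] ⇒ NO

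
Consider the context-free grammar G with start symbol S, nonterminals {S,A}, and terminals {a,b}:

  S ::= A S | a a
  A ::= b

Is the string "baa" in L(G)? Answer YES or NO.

CNF form of G:
  S -> A S | T0 T0
  A -> b
  T0 -> a

Fill CYK table bottom-up:
  [0..0]={A}  "b"
  [1..1]={T0}  "a"  orig:{}
  [2..2]={T0}  "a"  orig:{}
  [0..1]=∅  "ba"
  [1..2]={S}  "aa"
  [0..2]={S}  "baa"

S ∈ T[0,2] ⇒ YES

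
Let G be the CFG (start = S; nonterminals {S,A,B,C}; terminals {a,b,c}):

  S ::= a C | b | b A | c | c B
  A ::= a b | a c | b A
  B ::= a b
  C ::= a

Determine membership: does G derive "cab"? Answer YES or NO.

CNF form of G:
  S -> T0 C | T1 A | T2 B | b | c
  A -> T0 T1 | T0 T2 | T1 A
  B -> T0 T1
  C -> a
  T0 -> a
  T1 -> b
  T2 -> c

Fill CYK table bottom-up:
  T[0,0] 'c' = {S,T2}  orig:{S}
  T[1,1] 'a' = {C,T0}  orig:{C}
  T[2,2] 'b' = {S,T1}  orig:{S}
  T[0,1] 'ca' = ∅
  T[1,2] 'ab' = {A,B}
  T[0,2] 'cab' = {S}

S ∈ T[0,2] ⇒ YES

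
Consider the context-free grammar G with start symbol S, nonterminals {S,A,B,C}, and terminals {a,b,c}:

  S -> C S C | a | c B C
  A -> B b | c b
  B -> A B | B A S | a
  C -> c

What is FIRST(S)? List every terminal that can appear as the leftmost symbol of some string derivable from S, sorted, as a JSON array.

FIRST iteration:
iter 1:
  A via A→c b: +{c}
  B via B→A B: +{c}
  B via B→a: +{a}
  C via C→c: +{c}
  S via S→C S C: +{c}
  S via S→a: +{a}
  FIRST(S)={a,c}  FIRST(A)={c}  FIRST(B)={a,c}  FIRST(C)={c}
iter 2:
  A via A→B b: +{a}
  FIRST(S)={a,c}  FIRST(A)={a,c}  FIRST(B)={a,c}  FIRST(C)={c}
iter 3: (no change)
  FIRST(S)={a,c}  FIRST(A)={a,c}  FIRST(B)={a,c}  FIRST(C)={c}

FIRST(S) = ["a", "c"]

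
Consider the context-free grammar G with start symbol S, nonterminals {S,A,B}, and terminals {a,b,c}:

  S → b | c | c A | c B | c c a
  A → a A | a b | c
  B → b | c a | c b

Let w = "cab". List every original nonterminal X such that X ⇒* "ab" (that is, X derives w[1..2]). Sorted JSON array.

CNF form of G:
  S -> T2 A | T2 B | T2 X3 | b | c
  A -> T0 A | T0 T1 | c
  B -> T2 T0 | T2 T1 | b
  T0 -> a
  T1 -> b
  T2 -> c
  X3 -> T2 T0

CYK table (by increasing span), restricted to cells inside w[1..2]:
  [1..1]={T0}  "a"  orig:{}
  [2..2]={B,S,T1}  "b"  orig:{B,S}
  [1..2]={A}  "ab"

Original NTs in T[1,2] deriving "ab": ["A"]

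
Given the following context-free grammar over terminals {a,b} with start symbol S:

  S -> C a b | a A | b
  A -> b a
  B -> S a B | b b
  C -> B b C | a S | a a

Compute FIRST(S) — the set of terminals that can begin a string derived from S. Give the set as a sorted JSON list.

FIRST sets, iterate to fixpoint:
pass 1:
  A via A→b a: +{b}
  B via B→b b: +{b}
  C via C→B b C: +{b}
  C via C→a S: +{a}
  S via S→C a b: +{a,b}
  FIRST(S)={a,b}  FIRST(A)={b}  FIRST(B)={b}  FIRST(C)={a,b}
pass 2:
  B via B→S a B: +{a}
  FIRST(S)={a,b}  FIRST(A)={b}  FIRST(B)={a,b}  FIRST(C)={a,b}
pass 3: — fixpoint
  FIRST(S)={a,b}  FIRST(A)={b}  FIRST(B)={a,b}  FIRST(C)={a,b}

FIRST(S) = ["a", "b"]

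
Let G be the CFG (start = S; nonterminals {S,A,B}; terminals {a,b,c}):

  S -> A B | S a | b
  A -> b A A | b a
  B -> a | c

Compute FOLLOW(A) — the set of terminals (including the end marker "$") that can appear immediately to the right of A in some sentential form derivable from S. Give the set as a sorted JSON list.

FIRST sets, iterate to fixpoint:
pass 1:
  A via A→b A A: +{b}
  B via B→a: +{a}
  B via B→c: +{c}
  S via S→A B: +{b}
  FIRST(S)={b}  FIRST(A)={b}  FIRST(B)={a,c}
pass 2: (no change)
  FIRST(S)={b}  FIRST(A)={b}  FIRST(B)={a,c}

FOLLOW sets:
initialize: $ ∈ FOLLOW(S)
iter 1:
  A→b A A: FOLLOW(A) ⊇ FIRST(A) = {b}; new: +{b}
  S→A B: FOLLOW(A) ⊇ FIRST(B) = {a,c}; new: +{a,c}
  S→A B: FOLLOW(B) ⊇ FOLLOW(S) ⊇ {$}; new: +{$}
  S→S a: FOLLOW(S) ⊇ FIRST(a) = {a}; new: +{a}
  FOLLOW(S)={$,a}  FOLLOW(A)={a,b,c}  FOLLOW(B)={$}
iter 2:
  S→A B: FOLLOW(B) ⊇ FOLLOW(S) ⊇ {$,a}; new: +{a}
  FOLLOW(S)={$,a}  FOLLOW(A)={a,b,c}  FOLLOW(B)={$,a}
iter 3: (stable)
  FOLLOW(S)={$,a}  FOLLOW(A)={a,b,c}  FOLLOW(B)={$,a}

FOLLOW(A) = ["a", "b", "c"]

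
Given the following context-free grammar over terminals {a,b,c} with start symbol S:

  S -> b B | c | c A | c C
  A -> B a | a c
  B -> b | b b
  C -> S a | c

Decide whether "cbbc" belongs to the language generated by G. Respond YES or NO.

Convert to CNF:
  S -> T1 A | T1 C | T2 B | c
  A -> B T0 | T0 T1
  B -> T2 T2 | b
  C -> S T0 | c
  T0 -> a
  T1 -> c
  T2 -> b

CYK fill:
  cell(0,0) c: {C,S,T1}  orig:{C,S}
  cell(1,1) b: {B,T2}  orig:{B}
  cell(2,2) b: {B,T2}  orig:{B}
  cell(3,3) c: {C,S,T1}  orig:{C,S}
  cell(0,1) cb: ∅
  cell(1,2) bb: {B,S}
  cell(2,3) bc: ∅
  cell(0,2) cbb: ∅
  cell(1,3) bbc: ∅
  cell(0,3) cbbc: ∅

S ∉ T[0,3] ⇒ NO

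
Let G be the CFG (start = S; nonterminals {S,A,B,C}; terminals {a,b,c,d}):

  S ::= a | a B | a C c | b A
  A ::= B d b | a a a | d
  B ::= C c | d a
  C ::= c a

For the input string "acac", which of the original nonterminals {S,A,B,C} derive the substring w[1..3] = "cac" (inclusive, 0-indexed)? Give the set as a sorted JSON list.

CNF form of G:
  S -> T1 A | T2 B | T2 X6 | a
  A -> B X4 | T2 X5 | d
  B -> C T3 | T0 T2
  C -> T3 T2
  T0 -> d
  T1 -> b
  T2 -> a
  T3 -> c
  X4 -> T0 T1
  X5 -> T2 T2
  X6 -> C T3

CYK table (by increasing span) — only the sub-triangle for w[1..3]:
  [1..1]={T3}  "c"  orig:{}
  [2..2]={S,T2}  "a"  orig:{S}
  [3..3]={T3}  "c"  orig:{}
  [1..2]={C}  "ca"
  [2..3]=∅  "ac"
  [1..3]={B,X6}  "cac"  orig:{B}

Original NTs in T[1,3] deriving "cac": ["B"]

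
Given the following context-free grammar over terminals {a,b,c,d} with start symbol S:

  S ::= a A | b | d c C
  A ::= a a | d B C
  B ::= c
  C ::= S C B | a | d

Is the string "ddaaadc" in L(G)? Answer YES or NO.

Convert to CNF:
  S -> T0 A | T1 X5 | b
  A -> T0 T0 | T1 X3
  B -> c
  C -> S X4 | a | d
  T0 -> a
  T1 -> d
  T2 -> c
  X3 -> B C
  X4 -> C B
  X5 -> T2 C

CYK fill:
  T[0,0] 'd' = {C,T1}  orig:{C}
  T[1,1] 'd' = {C,T1}  orig:{C}
  T[2,2] 'a' = {C,T0}  orig:{C}
  T[3,3] 'a' = {C,T0}  orig:{C}
  T[4,4] 'a' = {C,T0}  orig:{C}
  T[5,5] 'd' = {C,T1}  orig:{C}
  T[6,6] 'c' = {B,T2}  orig:{B}
  T[0,1] 'dd' = ∅
  T[1,2] 'da' = ∅
  T[2,3] 'aa' = {A}
  T[3,4] 'aa' = {A}
  T[4,5] 'ad' = ∅
  T[5,6] 'dc' = {X4}  orig:{}
  T[0,2] 'dda' = ∅
  T[1,3] 'daa' = ∅
  T[2,4] 'aaa' = {S}
  T[3,5] 'aad' = ∅
  T[4,6] 'adc' = ∅
  T[0,3] 'ddaa' = ∅
  T[1,4] 'daaa' = ∅
  T[2,5] 'aaad' = ∅
  T[3,6] 'aadc' = ∅
  T[0,4] 'ddaaa' = ∅
  T[1,5] 'daaad' = ∅
  T[2,6] 'aaadc' = {C}
  T[0,5] 'ddaaad' = ∅
  T[1,6] 'daaadc' = ∅
  T[0,6] 'ddaaadc' = ∅

S ∉ T[0,6] ⇒ NO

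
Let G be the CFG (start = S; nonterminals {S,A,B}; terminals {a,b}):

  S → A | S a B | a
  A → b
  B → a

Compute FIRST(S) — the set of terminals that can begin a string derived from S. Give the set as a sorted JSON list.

FIRST iteration:
iter 1:
  A via A→b: +{b}
  B via B→a: +{a}
  S via S→A: +{b}
  S via S→a: +{a}
  FIRST[S]={a,b}  FIRST[A]={b}  FIRST[B]={a}
iter 2: — fixpoint
  FIRST[S]={a,b}  FIRST[A]={b}  FIRST[B]={a}

FIRST(S) = ["a", "b"]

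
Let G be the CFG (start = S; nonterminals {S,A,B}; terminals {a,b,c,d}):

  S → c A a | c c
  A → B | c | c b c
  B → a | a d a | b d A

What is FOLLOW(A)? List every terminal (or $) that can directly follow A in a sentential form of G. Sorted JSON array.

Compute FIRST by fixpoint:
iter 1:
  A via A→c: +{c}
  B via B→a: +{a}
  B via B→b d A: +{b}
  S via S→c A a: +{c}
  S: {c}  A: {c}  B: {a,b}
iter 2:
  A via A→B: +{a,b}
  S: {c}  A: {a,b,c}  B: {a,b}
iter 3: (stable)
  S: {c}  A: {a,b,c}  B: {a,b}

FOLLOW iteration:
initialize: $ ∈ FOLLOW(S)
[1]
  S→c A a: FOLLOW(A) ⊇ FIRST(a) = {a}; new: +{a}
  FOLLOW(S)={$}  FOLLOW(A)={a}  FOLLOW(B)={}
[2]
  A→B: FOLLOW(B) ⊇ FOLLOW(A) ⊇ {a}; new: +{a}
  FOLLOW(S)={$}  FOLLOW(A)={a}  FOLLOW(B)={a}
[3] (stable)
  FOLLOW(S)={$}  FOLLOW(A)={a}  FOLLOW(B)={a}

FOLLOW(A) = ["a"]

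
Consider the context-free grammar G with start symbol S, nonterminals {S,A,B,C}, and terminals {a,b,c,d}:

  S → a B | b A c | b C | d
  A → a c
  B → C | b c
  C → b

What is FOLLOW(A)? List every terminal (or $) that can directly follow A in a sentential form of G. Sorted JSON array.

FIRST iteration:
iter 1:
  A via A→a c: +{a}
  B via B→b c: +{b}
  C via C→b: +{b}
  S via S→a B: +{a}
  S via S→b A c: +{b}
  S via S→d: +{d}
  FIRST[S]={a,b,d}  FIRST[A]={a}  FIRST[B]={b}  FIRST[C]={b}
iter 2: (stable)
  FIRST[S]={a,b,d}  FIRST[A]={a}  FIRST[B]={b}  FIRST[C]={b}

FOLLOW iteration:
initialize: $ ∈ FOLLOW(S)
round 1:
  S→a B: FOLLOW(B) ⊇ FOLLOW(S) ⊇ {$}; new: +{$}
  S→b A c: FOLLOW(A) ⊇ FIRST(c) = {c}; new: +{c}
  S→b C: FOLLOW(C) ⊇ FOLLOW(S) ⊇ {$}; new: +{$}
  S: {$}  A: {c}  B: {$}  C: {$}
round 2: (no change)
  S: {$}  A: {c}  B: {$}  C: {$}

FOLLOW(A) = ["c"]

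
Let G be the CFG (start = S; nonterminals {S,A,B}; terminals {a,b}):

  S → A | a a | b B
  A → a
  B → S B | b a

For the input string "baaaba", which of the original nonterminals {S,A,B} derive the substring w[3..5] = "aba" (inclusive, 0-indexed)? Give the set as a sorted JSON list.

CNF form of G:
  S -> T0 B | T1 T1 | a
  A -> a
  B -> S B | T0 T1
  T0 -> b
  T1 -> a

CYK table (by increasing span) (cells [i..j] with 3 ≤ i ≤ j ≤ 5 only):
  T[3,3] 'a' = {A,S,T1}  orig:{A,S}
  T[4,4] 'b' = {T0}  orig:{}
  T[5,5] 'a' = {A,S,T1}  orig:{A,S}
  T[3,4] 'ab' = ∅
  T[4,5] 'ba' = {B}
  T[3,5] 'aba' = {B}

Original NTs in T[3,5] deriving "aba": ["B"]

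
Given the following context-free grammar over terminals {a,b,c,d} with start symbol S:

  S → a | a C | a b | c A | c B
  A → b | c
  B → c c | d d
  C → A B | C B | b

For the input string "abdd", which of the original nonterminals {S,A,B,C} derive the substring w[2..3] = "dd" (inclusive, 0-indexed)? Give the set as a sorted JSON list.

CNF form of G:
  S -> T0 A | T0 B | T2 C | T2 T3 | a
  A -> b | c
  B -> T0 T0 | T1 T1
  C -> A B | C B | b
  T0 -> c
  T1 -> d
  T2 -> a
  T3 -> b

Fill CYK table bottom-up, restricted to cells inside w[2..3]:
  T[2,2] 'd' = {T1}  orig:{}
  T[3,3] 'd' = {T1}  orig:{}
  T[2,3] 'dd' = {B}

Original NTs in T[2,3] deriving "dd": ["B"]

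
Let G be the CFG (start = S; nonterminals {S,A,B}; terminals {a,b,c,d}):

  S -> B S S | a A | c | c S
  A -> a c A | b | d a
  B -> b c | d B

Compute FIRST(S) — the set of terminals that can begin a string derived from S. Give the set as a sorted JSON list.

FIRST iteration:
pass 1:
  A via A→a c A: +{a}
  A via A→b: +{b}
  A via A→d a: +{d}
  B via B→b c: +{b}
  B via B→d B: +{d}
  S via S→B S S: +{b,d}
  S via S→a A: +{a}
  S via S→c: +{c}
  S: {a,b,c,d}  A: {a,b,d}  B: {b,d}
pass 2: — fixpoint
  S: {a,b,c,d}  A: {a,b,d}  B: {b,d}

FIRST(S) = ["a", "b", "c", "d"]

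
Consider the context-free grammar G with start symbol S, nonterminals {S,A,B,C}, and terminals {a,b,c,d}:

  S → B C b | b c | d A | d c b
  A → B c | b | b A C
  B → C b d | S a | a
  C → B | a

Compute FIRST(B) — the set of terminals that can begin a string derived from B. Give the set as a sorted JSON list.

FIRST iteration:
pass 1:
  A via A→b: +{b}
  B via B→a: +{a}
  C via C→B: +{a}
  S via S→B C b: +{a}
  S via S→b c: +{b}
  S via S→d A: +{d}
  FIRST[S]={a,b,d}  FIRST[A]={b}  FIRST[B]={a}  FIRST[C]={a}
pass 2:
  A via A→B c: +{a}
  B via B→S a: +{b,d}
  C via C→B: +{b,d}
  FIRST[S]={a,b,d}  FIRST[A]={a,b}  FIRST[B]={a,b,d}  FIRST[C]={a,b,d}
pass 3:
  A via A→B c: +{d}
  FIRST[S]={a,b,d}  FIRST[A]={a,b,d}  FIRST[B]={a,b,d}  FIRST[C]={a,b,d}
pass 4: (no change)
  FIRST[S]={a,b,d}  FIRST[A]={a,b,d}  FIRST[B]={a,b,d}  FIRST[C]={a,b,d}

FIRST(B) = ["a", "b", "d"]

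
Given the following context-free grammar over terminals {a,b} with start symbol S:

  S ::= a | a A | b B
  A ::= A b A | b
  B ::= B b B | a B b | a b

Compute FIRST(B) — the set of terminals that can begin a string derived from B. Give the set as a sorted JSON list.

Compute FIRST by fixpoint:
iter 1:
  A via A→b: +{b}
  B via B→a B b: +{a}
  S via S→a: +{a}
  S via S→b B: +{b}
  S: {a,b}  A: {b}  B: {a}
iter 2: (no change)
  S: {a,b}  A: {b}  B: {a}

FIRST(B) = ["a"]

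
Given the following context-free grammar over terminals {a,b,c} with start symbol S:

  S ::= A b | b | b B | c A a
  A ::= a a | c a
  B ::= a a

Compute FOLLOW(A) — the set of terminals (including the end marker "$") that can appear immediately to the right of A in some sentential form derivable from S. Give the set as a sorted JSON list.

Compute FIRST by fixpoint:
pass 1:
  A via A→a a: +{a}
  A via A→c a: +{c}
  B via B→a a: +{a}
  S via S→A b: +{a,c}
  S via S→b: +{b}
  FIRST[S]={a,b,c}  FIRST[A]={a,c}  FIRST[B]={a}
pass 2: — fixpoint
  FIRST[S]={a,b,c}  FIRST[A]={a,c}  FIRST[B]={a}

FOLLOW sets:
initialize: $ ∈ FOLLOW(S)
[1]
  S→A b: FOLLOW(A) ⊇ FIRST(b) = {b}; new: +{b}
  S→b B: FOLLOW(B) ⊇ FOLLOW(S) ⊇ {$}; new: +{$}
  S→c A a: FOLLOW(A) ⊇ FIRST(a) = {a}; new: +{a}
  FOLLOW(S)={$}  FOLLOW(A)={a,b}  FOLLOW(B)={$}
[2] done
  FOLLOW(S)={$}  FOLLOW(A)={a,b}  FOLLOW(B)={$}

FOLLOW(A) = ["a", "b"]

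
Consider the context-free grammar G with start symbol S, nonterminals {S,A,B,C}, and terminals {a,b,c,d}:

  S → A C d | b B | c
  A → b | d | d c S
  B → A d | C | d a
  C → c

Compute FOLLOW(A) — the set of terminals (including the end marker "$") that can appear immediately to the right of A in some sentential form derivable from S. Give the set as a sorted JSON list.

Compute FIRST by fixpoint:
round 1:
  A via A→b: +{b}
  A via A→d: +{d}
  B via B→A d: +{b,d}
  C via C→c: +{c}
  S via S→A C d: +{b,d}
  S via S→c: +{c}
  FIRST(S)={b,c,d}  FIRST(A)={b,d}  FIRST(B)={b,d}  FIRST(C)={c}
round 2:
  B via B→C: +{c}
  FIRST(S)={b,c,d}  FIRST(A)={b,d}  FIRST(B)={b,c,d}  FIRST(C)={c}
round 3: — fixpoint
  FIRST(S)={b,c,d}  FIRST(A)={b,d}  FIRST(B)={b,c,d}  FIRST(C)={c}

FOLLOW sets:
FOLLOW(S) := {$}
pass 1:
  B→A d: FOLLOW(A) ⊇ FIRST(d) = {d}; new: +{d}
  S→A C d: FOLLOW(A) ⊇ FIRST(C) = {c}; new: +{c}
  S→A C d: FOLLOW(C) ⊇ FIRST(d) = {d}; new: +{d}
  S→b B: FOLLOW(B) ⊇ FOLLOW(S) ⊇ {$}; new: +{$}
  FOLLOW[S]={$}  FOLLOW[A]={c,d}  FOLLOW[B]={$}  FOLLOW[C]={d}
pass 2:
  A→d c S: FOLLOW(S) ⊇ FOLLOW(A) ⊇ {c,d}; new: +{c,d}
  B→C: FOLLOW(C) ⊇ FOLLOW(B) ⊇ {$}; new: +{$}
  S→b B: FOLLOW(B) ⊇ FOLLOW(S) ⊇ {$,c,d}; new: +{c,d}
  FOLLOW[S]={$,c,d}  FOLLOW[A]={c,d}  FOLLOW[B]={$,c,d}  FOLLOW[C]={$,d}
pass 3:
  B→C: FOLLOW(C) ⊇ FOLLOW(B) ⊇ {$,c,d}; new: +{c}
  FOLLOW[S]={$,c,d}  FOLLOW[A]={c,d}  FOLLOW[B]={$,c,d}  FOLLOW[C]={$,c,d}
pass 4: (stable)
  FOLLOW[S]={$,c,d}  FOLLOW[A]={c,d}  FOLLOW[B]={$,c,d}  FOLLOW[C]={$,c,d}

FOLLOW(A) = ["c", "d"]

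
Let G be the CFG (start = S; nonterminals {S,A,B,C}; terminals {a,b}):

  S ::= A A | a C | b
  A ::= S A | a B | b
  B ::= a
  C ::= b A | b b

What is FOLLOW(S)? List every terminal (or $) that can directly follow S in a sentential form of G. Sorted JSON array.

Compute FIRST by fixpoint:
[1]
  A via A→a B: +{a}
  A via A→b: +{b}
  B via B→a: +{a}
  C via C→b A: +{b}
  S via S→A A: +{a,b}
  S: {a,b}  A: {a,b}  B: {a}  C: {b}
[2] (stable)
  S: {a,b}  A: {a,b}  B: {a}  C: {b}

FOLLOW sets:
initialize: $ ∈ FOLLOW(S)
pass 1:
  A→S A: FOLLOW(S) ⊇ FIRST(A) = {a,b}; new: +{a,b}
  S→A A: FOLLOW(A) ⊇ FIRST(A) = {a,b}; new: +{a,b}
  S→A A: FOLLOW(A) ⊇ FOLLOW(S) ⊇ {$,a,b}; new: +{$}
  S→a C: FOLLOW(C) ⊇ FOLLOW(S) ⊇ {$,a,b}; new: +{$,a,b}
  S: {$,a,b}  A: {$,a,b}  B: {}  C: {$,a,b}
pass 2:
  A→a B: FOLLOW(B) ⊇ FOLLOW(A) ⊇ {$,a,b}; new: +{$,a,b}
  S: {$,a,b}  A: {$,a,b}  B: {$,a,b}  C: {$,a,b}
pass 3: — fixpoint
  S: {$,a,b}  A: {$,a,b}  B: {$,a,b}  C: {$,a,b}

FOLLOW(S) = ["$", "a", "b"]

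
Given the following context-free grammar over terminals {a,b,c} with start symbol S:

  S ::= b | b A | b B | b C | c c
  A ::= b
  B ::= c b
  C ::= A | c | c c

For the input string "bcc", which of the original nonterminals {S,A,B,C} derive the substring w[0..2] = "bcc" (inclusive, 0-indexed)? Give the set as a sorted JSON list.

Convert to CNF:
  S -> T0 T0 | T1 A | T1 B | T1 C | b
  A -> b
  B -> T0 T1
  C -> T0 T0 | b | c
  T0 -> c
  T1 -> b

Fill CYK table bottom-up — only the sub-triangle for w[0..2]:
  T[0,0] 'b' = {A,C,S,T1}  orig:{A,C,S}
  T[1,1] 'c' = {C,T0}  orig:{C}
  T[2,2] 'c' = {C,T0}  orig:{C}
  T[0,1] 'bc' = {S}
  T[1,2] 'cc' = {C,S}
  T[0,2] 'bcc' = {S}

Original NTs in T[0,2] deriving "bcc": ["S"]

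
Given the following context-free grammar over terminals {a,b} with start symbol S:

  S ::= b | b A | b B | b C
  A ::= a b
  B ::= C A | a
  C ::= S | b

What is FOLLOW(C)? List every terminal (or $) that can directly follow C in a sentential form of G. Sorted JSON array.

Compute FIRST by fixpoint:
round 1:
  A via A→a b: +{a}
  B via B→a: +{a}
  C via C→b: +{b}
  S via S→b: +{b}
  FIRST(S)={b}  FIRST(A)={a}  FIRST(B)={a}  FIRST(C)={b}
round 2:
  B via B→C A: +{b}
  FIRST(S)={b}  FIRST(A)={a}  FIRST(B)={a,b}  FIRST(C)={b}
round 3: (no change)
  FIRST(S)={b}  FIRST(A)={a}  FIRST(B)={a,b}  FIRST(C)={b}

FOLLOW sets:
FOLLOW(S) := {$}
pass 1:
  B→C A: FOLLOW(C) ⊇ FIRST(A) = {a}; new: +{a}
  C→S: FOLLOW(S) ⊇ FOLLOW(C) ⊇ {a}; new: +{a}
  S→b A: FOLLOW(A) ⊇ FOLLOW(S) ⊇ {$,a}; new: +{$,a}
  S→b B: FOLLOW(B) ⊇ FOLLOW(S) ⊇ {$,a}; new: +{$,a}
  S→b C: FOLLOW(C) ⊇ FOLLOW(S) ⊇ {$,a}; new: +{$}
  S: {$,a}  A: {$,a}  B: {$,a}  C: {$,a}
pass 2: — fixpoint
  S: {$,a}  A: {$,a}  B: {$,a}  C: {$,a}

FOLLOW(C) = ["$", "a"]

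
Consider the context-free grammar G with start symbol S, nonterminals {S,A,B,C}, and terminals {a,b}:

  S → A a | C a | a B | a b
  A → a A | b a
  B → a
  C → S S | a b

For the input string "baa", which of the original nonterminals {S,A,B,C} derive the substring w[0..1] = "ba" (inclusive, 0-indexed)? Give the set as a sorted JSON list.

CNF form of G:
  S -> A T0 | C T0 | T0 B | T0 T1
  A -> T0 A | T1 T0
  B -> a
  C -> S S | T0 T1
  T0 -> a
  T1 -> b

CYK fill — only the sub-triangle for w[0..1]:
  [0..0]={T1}  "b"  orig:{}
  [1..1]={B,T0}  "a"  orig:{B}
  [0..1]={A}  "ba"

Original NTs in T[0,1] deriving "ba": ["A"]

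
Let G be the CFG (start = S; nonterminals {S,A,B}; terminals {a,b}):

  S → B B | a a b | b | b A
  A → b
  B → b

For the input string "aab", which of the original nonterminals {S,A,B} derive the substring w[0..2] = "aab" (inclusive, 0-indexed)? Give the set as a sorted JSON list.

CNF form of G:
  S -> B B | T0 X2 | T1 A | b
  A -> b
  B -> b
  T0 -> a
  T1 -> b
  X2 -> T0 T1

Fill CYK table bottom-up — only the sub-triangle for w[0..2]:
  cell(0,0) a: {T0}  orig:{}
  cell(1,1) a: {T0}  orig:{}
  cell(2,2) b: {A,B,S,T1}  orig:{A,B,S}
  cell(0,1) aa: ∅
  cell(1,2) ab: {X2}  orig:{}
  cell(0,2) aab: {S}

Original NTs in T[0,2] deriving "aab": ["S"]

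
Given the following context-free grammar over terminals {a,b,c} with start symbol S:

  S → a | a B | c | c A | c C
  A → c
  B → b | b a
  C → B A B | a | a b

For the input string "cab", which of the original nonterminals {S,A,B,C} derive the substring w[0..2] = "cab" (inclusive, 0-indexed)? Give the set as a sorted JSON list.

CNF form of G:
  S -> T1 B | T2 A | T2 C | a | c
  A -> c
  B -> T0 T1 | b
  C -> B X3 | T1 T0 | a
  T0 -> b
  T1 -> a
  T2 -> c
  X3 -> A B

CYK fill (cells [i..j] with 0 ≤ i ≤ j ≤ 2 only):
  T[0,0] 'c' = {A,S,T2}  orig:{A,S}
  T[1,1] 'a' = {C,S,T1}  orig:{C,S}
  T[2,2] 'b' = {B,T0}  orig:{B}
  T[0,1] 'ca' = {S}
  T[1,2] 'ab' = {C,S}
  T[0,2] 'cab' = {S}

Original NTs in T[0,2] deriving "cab": ["S"]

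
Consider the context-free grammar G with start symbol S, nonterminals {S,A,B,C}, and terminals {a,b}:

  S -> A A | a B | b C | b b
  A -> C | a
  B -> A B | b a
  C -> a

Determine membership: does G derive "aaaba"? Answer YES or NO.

CNF form of G:
  S -> A A | T0 C | T0 T0 | T1 B
  A -> a
  B -> A B | T0 T1
  C -> a
  T0 -> b
  T1 -> a

CYK table (by increasing span):
  T[0,0] 'a' = {A,C,T1}  orig:{A,C}
  T[1,1] 'a' = {A,C,T1}  orig:{A,C}
  T[2,2] 'a' = {A,C,T1}  orig:{A,C}
  T[3,3] 'b' = {T0}  orig:{}
  T[4,4] 'a' = {A,C,T1}  orig:{A,C}
  T[0,1] 'aa' = {S}
  T[1,2] 'aa' = {S}
  T[2,3] 'ab' = ∅
  T[3,4] 'ba' = {B,S}
  T[0,2] 'aaa' = ∅
  T[1,3] 'aab' = ∅
  T[2,4] 'aba' = {B,S}
  T[0,3] 'aaab' = ∅
  T[1,4] 'aaba' = {B,S}
  T[0,4] 'aaaba' = {B,S}

S ∈ T[0,4] ⇒ YES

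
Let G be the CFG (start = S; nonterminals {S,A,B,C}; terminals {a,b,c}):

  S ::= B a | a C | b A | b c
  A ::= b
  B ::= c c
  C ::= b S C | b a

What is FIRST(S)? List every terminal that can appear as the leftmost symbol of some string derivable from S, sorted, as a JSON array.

FIRST sets, iterate to fixpoint:
iter 1:
  A via A→b: +{b}
  B via B→c c: +{c}
  C via C→b S C: +{b}
  S via S→B a: +{c}
  S via S→a C: +{a}
  S via S→b A: +{b}
  S: {a,b,c}  A: {b}  B: {c}  C: {b}
iter 2: (no change)
  S: {a,b,c}  A: {b}  B: {c}  C: {b}

FIRST(S) = ["a", "b", "c"]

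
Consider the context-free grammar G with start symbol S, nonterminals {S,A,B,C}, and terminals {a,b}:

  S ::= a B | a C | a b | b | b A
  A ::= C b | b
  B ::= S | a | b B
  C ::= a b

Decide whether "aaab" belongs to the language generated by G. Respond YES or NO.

Convert to CNF:
  S -> T0 A | T1 B | T1 C | T1 T0 | b
  A -> C T0 | b
  B -> T0 A | T0 B | T1 B | T1 C | T1 T0 | a | b
  C -> T1 T0
  T0 -> b
  T1 -> a

CYK fill:
  T[0,0] 'a' = {B,T1}  orig:{B}
  T[1,1] 'a' = {B,T1}  orig:{B}
  T[2,2] 'a' = {B,T1}  orig:{B}
  T[3,3] 'b' = {A,B,S,T0}  orig:{A,B,S}
  T[0,1] 'aa' = {B,S}
  T[1,2] 'aa' = {B,S}
  T[2,3] 'ab' = {B,C,S}
  T[0,2] 'aaa' = {B,S}
  T[1,3] 'aab' = {B,S}
  T[0,3] 'aaab' = {B,S}

S ∈ T[0,3] ⇒ YES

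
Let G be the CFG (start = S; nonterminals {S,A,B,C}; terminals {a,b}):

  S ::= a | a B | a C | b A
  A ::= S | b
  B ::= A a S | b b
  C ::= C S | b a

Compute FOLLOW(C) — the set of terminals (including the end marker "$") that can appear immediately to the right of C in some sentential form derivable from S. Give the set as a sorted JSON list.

FIRST sets, iterate to fixpoint:
[1]
  A via A→b: +{b}
  B via B→A a S: +{b}
  C via C→b a: +{b}
  S via S→a: +{a}
  S via S→b A: +{b}
  S: {a,b}  A: {b}  B: {b}  C: {b}
[2]
  A via A→S: +{a}
  B via B→A a S: +{a}
  S: {a,b}  A: {a,b}  B: {a,b}  C: {b}
[3] done
  S: {a,b}  A: {a,b}  B: {a,b}  C: {b}

FOLLOW sets:
seed FOLLOW(S) with $
iter 1:
  B→A a S: FOLLOW(A) ⊇ FIRST(a) = {a}; new: +{a}
  C→C S: FOLLOW(C) ⊇ FIRST(S) = {a,b}; new: +{a,b}
  C→C S: FOLLOW(S) ⊇ FOLLOW(C) ⊇ {a,b}; new: +{a,b}
  S→a B: FOLLOW(B) ⊇ FOLLOW(S) ⊇ {$,a,b}; new: +{$,a,b}
  S→a C: FOLLOW(C) ⊇ FOLLOW(S) ⊇ {$,a,b}; new: +{$}
  S→b A: FOLLOW(A) ⊇ FOLLOW(S) ⊇ {$,a,b}; new: +{$,b}
  FOLLOW(S)={$,a,b}  FOLLOW(A)={$,a,b}  FOLLOW(B)={$,a,b}  FOLLOW(C)={$,a,b}
iter 2: done
  FOLLOW(S)={$,a,b}  FOLLOW(A)={$,a,b}  FOLLOW(B)={$,a,b}  FOLLOW(C)={$,a,b}

FOLLOW(C) = ["$", "a", "b"]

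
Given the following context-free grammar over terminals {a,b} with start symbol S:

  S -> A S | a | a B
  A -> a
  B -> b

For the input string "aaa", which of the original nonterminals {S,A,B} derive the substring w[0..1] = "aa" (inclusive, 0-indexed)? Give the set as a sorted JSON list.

Convert to CNF:
  S -> A S | T0 B | a
  A -> a
  B -> b
  T0 -> a

CYK fill, restricted to cells inside w[0..1]:
  T[0,0] 'a' = {A,S,T0}  orig:{A,S}
  T[1,1] 'a' = {A,S,T0}  orig:{A,S}
  T[0,1] 'aa' = {S}

Original NTs in T[0,1] deriving "aa": ["S"]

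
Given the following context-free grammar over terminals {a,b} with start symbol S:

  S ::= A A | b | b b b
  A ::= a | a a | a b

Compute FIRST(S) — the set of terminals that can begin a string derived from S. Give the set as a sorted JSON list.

FIRST sets, iterate to fixpoint:
round 1:
  A via A→a: +{a}
  S via S→A A: +{a}
  S via S→b: +{b}
  FIRST(S)={a,b}  FIRST(A)={a}
round 2: — fixpoint
  FIRST(S)={a,b}  FIRST(A)={a}

FIRST(S) = ["a", "b"]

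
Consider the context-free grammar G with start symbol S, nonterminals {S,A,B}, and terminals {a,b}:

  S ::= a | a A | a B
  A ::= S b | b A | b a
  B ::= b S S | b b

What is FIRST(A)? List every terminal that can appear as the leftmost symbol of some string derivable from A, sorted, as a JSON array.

Compute FIRST by fixpoint:
round 1:
  A via A→b A: +{b}
  B via B→b S S: +{b}
  S via S→a: +{a}
  FIRST[S]={a}  FIRST[A]={b}  FIRST[B]={b}
round 2:
  A via A→S b: +{a}
  FIRST[S]={a}  FIRST[A]={a,b}  FIRST[B]={b}
round 3: (no change)
  FIRST[S]={a}  FIRST[A]={a,b}  FIRST[B]={b}

FIRST(A) = ["a", "b"]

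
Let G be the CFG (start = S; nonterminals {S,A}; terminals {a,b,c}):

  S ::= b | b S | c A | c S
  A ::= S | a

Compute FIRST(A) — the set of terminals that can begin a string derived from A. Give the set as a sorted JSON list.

FIRST iteration:
pass 1:
  A via A→a: +{a}
  S via S→b: +{b}
  S via S→c A: +{c}
  S: {b,c}  A: {a}
pass 2:
  A via A→S: +{b,c}
  S: {b,c}  A: {a,b,c}
pass 3: (stable)
  S: {b,c}  A: {a,b,c}

FIRST(A) = ["a", "b", "c"]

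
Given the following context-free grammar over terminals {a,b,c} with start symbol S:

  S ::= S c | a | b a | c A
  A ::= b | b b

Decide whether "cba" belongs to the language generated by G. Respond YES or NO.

CNF form of G:
  S -> S T1 | T0 T2 | T1 A | a
  A -> T0 T0 | b
  T0 -> b
  T1 -> c
  T2 -> a

Fill CYK table bottom-up:
  [0..0]={T1}  "c"  orig:{}
  [1..1]={A,T0}  "b"  orig:{A}
  [2..2]={S,T2}  "a"  orig:{S}
  [0..1]={S}  "cb"
  [1..2]={S}  "ba"
  [0..2]=∅  "cba"

S ∉ T[0,2] ⇒ NO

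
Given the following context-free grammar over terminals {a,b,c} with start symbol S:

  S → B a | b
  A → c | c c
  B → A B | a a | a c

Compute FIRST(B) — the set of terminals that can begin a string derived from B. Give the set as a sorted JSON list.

FIRST iteration:
round 1:
  A via A→c: +{c}
  B via B→A B: +{c}
  B via B→a a: +{a}
  S via S→B a: +{a,c}
  S via S→b: +{b}
  FIRST(S)={a,b,c}  FIRST(A)={c}  FIRST(B)={a,c}
round 2: done
  FIRST(S)={a,b,c}  FIRST(A)={c}  FIRST(B)={a,c}

FIRST(B) = ["a", "c"]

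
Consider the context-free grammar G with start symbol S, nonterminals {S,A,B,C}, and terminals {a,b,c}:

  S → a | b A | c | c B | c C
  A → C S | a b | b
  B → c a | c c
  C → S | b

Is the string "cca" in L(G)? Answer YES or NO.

Convert to CNF:
  S -> T1 A | T2 B | T2 C | a | c
  A -> C S | T0 T1 | b
  B -> T2 T0 | T2 T2
  C -> T1 A | T2 B | T2 C | a | b | c
  T0 -> a
  T1 -> b
  T2 -> c

Fill CYK table bottom-up:
  T[0,0] 'c' = {C,S,T2}  orig:{C,S}
  T[1,1] 'c' = {C,S,T2}  orig:{C,S}
  T[2,2] 'a' = {C,S,T0}  orig:{C,S}
  T[0,1] 'cc' = {A,B,C,S}
  T[1,2] 'ca' = {A,B,C,S}
  T[0,2] 'cca' = {A,C,S}

S ∈ T[0,2] ⇒ YES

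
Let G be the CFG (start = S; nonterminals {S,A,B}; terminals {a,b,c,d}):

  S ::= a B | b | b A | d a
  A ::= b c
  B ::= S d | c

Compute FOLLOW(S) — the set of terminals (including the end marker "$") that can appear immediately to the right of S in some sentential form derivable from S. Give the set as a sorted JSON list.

Compute FIRST by fixpoint:
iter 1:
  A via A→b c: +{b}
  B via B→c: +{c}
  S via S→a B: +{a}
  S via S→b: +{b}
  S via S→d a: +{d}
  S: {a,b,d}  A: {b}  B: {c}
iter 2:
  B via B→S d: +{a,b,d}
  S: {a,b,d}  A: {b}  B: {a,b,c,d}
iter 3: (stable)
  S: {a,b,d}  A: {b}  B: {a,b,c,d}

Compute FOLLOW by fixpoint:
FOLLOW(S) := {$}
round 1:
  B→S d: FOLLOW(S) ⊇ FIRST(d) = {d}; new: +{d}
  S→a B: FOLLOW(B) ⊇ FOLLOW(S) ⊇ {$,d}; new: +{$,d}
  S→b A: FOLLOW(A) ⊇ FOLLOW(S) ⊇ {$,d}; new: +{$,d}
  S: {$,d}  A: {$,d}  B: {$,d}
round 2: (stable)
  S: {$,d}  A: {$,d}  B: {$,d}

FOLLOW(S) = ["$", "d"]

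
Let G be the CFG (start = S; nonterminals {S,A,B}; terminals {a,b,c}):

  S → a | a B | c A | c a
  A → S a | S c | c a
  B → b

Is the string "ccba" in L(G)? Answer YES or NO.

Convert to CNF:
  S -> T0 B | T1 A | T1 T0 | a
  A -> S T0 | S T1 | T1 T0
  B -> b
  T0 -> a
  T1 -> c

CYK fill:
  cell(0,0) c: {T1}  orig:{}
  cell(1,1) c: {T1}  orig:{}
  cell(2,2) b: {B}
  cell(3,3) a: {S,T0}  orig:{S}
  cell(0,1) cc: ∅
  cell(1,2) cb: ∅
  cell(2,3) ba: ∅
  cell(0,2) ccb: ∅
  cell(1,3) cba: ∅
  cell(0,3) ccba: ∅

S ∉ T[0,3] ⇒ NO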